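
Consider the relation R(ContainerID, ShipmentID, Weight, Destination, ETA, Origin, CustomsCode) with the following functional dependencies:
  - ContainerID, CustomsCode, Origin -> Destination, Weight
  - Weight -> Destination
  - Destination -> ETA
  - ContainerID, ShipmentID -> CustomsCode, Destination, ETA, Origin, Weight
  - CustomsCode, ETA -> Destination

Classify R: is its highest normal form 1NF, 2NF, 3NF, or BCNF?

Candidate key: {ContainerID, ShipmentID}. Prime attributes: {ContainerID, ShipmentID}.
ContainerID, CustomsCode, Origin -> Destination, Weight breaks BCNF: {ContainerID, CustomsCode, Origin}⁺ = {ContainerID, CustomsCode, Destination, ETA, Origin, Weight}, so {ContainerID, CustomsCode, Origin} is not a superkey.
Because {Destination, Weight} are non-prime and the left side of ContainerID, CustomsCode, Origin -> Destination, Weight is not a superkey, the relation is not in 3NF.
Checking every proper subset of each key, none determines a non-prime attribute — 2NF is satisfied.

2NF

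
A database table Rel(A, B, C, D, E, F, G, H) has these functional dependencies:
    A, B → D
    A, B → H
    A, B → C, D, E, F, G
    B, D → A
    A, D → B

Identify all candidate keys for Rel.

{A, B}, {A, D}, {B, D}

{A, B} is a candidate key since {A, B}⁺ = {A, B, C, D, E, F, G, H} covers every attribute.
{A, D} is a candidate key since {A, D}⁺ = {A, B, C, D, E, F, G, H} covers every attribute.
{B, D} is a candidate key since {B, D}⁺ = {A, B, C, D, E, F, G, H} covers every attribute.
Any other superkey properly contains one of these, so there are no further candidate keys.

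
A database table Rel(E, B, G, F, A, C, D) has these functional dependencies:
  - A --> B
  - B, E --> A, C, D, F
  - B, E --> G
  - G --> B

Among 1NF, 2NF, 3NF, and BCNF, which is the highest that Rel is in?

Candidate keys: {A, E}, {B, E}, {E, G}. Prime attributes: {A, B, E, G}.
A --> B breaks BCNF: {A}⁺ = {A, B}, so {A} is not a superkey.
Since {B} ⊆ prime attributes and every other non-superkey FD also has a prime right side, the schema is in 3NF.

3NF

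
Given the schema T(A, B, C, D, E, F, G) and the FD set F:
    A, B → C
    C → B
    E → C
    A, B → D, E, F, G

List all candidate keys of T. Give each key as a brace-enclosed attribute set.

{A, B}, {A, C}, {A, E}

{A} never appears on the right of any FD, so every key must include it.
{A, B}⁺ = {A, B, C, D, E, F, G} — all of the relation — so {A, B} is a candidate key.
{A, C}⁺ = {A, B, C, D, E, F, G} — all of the relation — so {A, C} is a candidate key.
{A, E}⁺ = {A, B, C, D, E, F, G} — all of the relation — so {A, E} is a candidate key.
Any other superkey properly contains one of these, so there are no further candidate keys.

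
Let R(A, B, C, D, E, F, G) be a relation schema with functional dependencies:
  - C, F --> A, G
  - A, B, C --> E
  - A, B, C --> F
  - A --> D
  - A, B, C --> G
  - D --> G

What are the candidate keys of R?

Attributes never on any right-hand side: {B, C} — every candidate key must contain all of them.
{A, B, C} is a candidate key since {A, B, C}⁺ = {A, B, C, D, E, F, G} covers every attribute.
{B, C, F} is a candidate key since {B, C, F}⁺ = {A, B, C, D, E, F, G} covers every attribute.
Any other superkey properly contains one of these, so there are no further candidate keys.

{A, B, C}, {B, C, F}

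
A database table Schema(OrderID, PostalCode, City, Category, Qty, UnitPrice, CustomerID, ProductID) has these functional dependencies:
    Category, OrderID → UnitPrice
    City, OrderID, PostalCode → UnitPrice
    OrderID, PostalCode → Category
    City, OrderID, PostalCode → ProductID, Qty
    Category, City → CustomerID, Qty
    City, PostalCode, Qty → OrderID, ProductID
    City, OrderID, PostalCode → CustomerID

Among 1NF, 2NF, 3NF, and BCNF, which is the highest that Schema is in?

Candidate keys: {Category, City, PostalCode}, {City, OrderID, PostalCode}, {City, PostalCode, Qty}. Prime attributes: {Category, City, OrderID, PostalCode, Qty}.
Category, OrderID → UnitPrice: {Category, OrderID}⁺ = {Category, OrderID, UnitPrice}, which is not all of the attributes, so the left side is not a superkey — BCNF is violated.
Category, OrderID → UnitPrice determines the non-prime attribute {UnitPrice} from a non-superkey — 3NF is violated.
Since {Category, City} ⊂ {Category, City, PostalCode} and {Category, City}⁺ ⊇ {CustomerID} with {CustomerID} non-prime, there is a partial dependency; 2NF fails.

1NF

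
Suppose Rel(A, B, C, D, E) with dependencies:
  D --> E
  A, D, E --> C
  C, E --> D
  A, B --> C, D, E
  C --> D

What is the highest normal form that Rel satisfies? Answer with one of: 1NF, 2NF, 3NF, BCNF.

2NF

Candidate key: {A, B}. Prime attributes: {A, B}.
For D --> E we have {D}⁺ = {D, E}; {D} is not a superkey, so BCNF fails.
Because {E} is non-prime and the left side of D --> E is not a superkey, the relation is not in 3NF.
No non-prime attribute depends on a proper subset of any candidate key, so 2NF holds.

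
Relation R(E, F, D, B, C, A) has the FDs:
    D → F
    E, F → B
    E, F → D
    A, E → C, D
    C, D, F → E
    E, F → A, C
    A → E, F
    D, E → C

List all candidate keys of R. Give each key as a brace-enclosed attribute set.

{A}, {C, D}, {D, E}, {E, F}

{A} is a candidate key since {A}⁺ = {A, B, C, D, E, F} covers every attribute.
{C, D} is a candidate key since {C, D}⁺ = {A, B, C, D, E, F} covers every attribute.
{D, E} is a candidate key since {D, E}⁺ = {A, B, C, D, E, F} covers every attribute.
{E, F} is a candidate key since {E, F}⁺ = {A, B, C, D, E, F} covers every attribute.
No proper subset of any of these is a key, and no other minimal superkey exists.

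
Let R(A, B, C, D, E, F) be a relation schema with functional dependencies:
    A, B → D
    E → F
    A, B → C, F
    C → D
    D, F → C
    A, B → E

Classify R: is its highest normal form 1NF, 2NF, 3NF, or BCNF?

Candidate key: {A, B}. Prime attributes: {A, B}.
E → F breaks BCNF: {E}⁺ = {E, F}, so {E} is not a superkey.
E → F determines the non-prime attribute {F} from a non-superkey — 3NF is violated.
No proper subset of a key has a non-prime attribute in its closure, so there is no partial dependency; 2NF holds.

2NF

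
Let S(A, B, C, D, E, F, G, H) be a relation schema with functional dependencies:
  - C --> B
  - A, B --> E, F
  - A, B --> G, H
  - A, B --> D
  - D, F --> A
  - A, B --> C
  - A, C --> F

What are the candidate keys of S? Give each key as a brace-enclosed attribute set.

{A, B}, {A, C}, {B, D, F}, {C, D, F}

{A, B}⁺ = {A, B, C, D, E, F, G, H}, which is every attribute, so {A, B} is a candidate key.
{A, C}⁺ = {A, B, C, D, E, F, G, H}, which is every attribute, so {A, C} is a candidate key.
{B, D, F}⁺ = {A, B, C, D, E, F, G, H}, which is every attribute, so {B, D, F} is a candidate key.
{C, D, F}⁺ = {A, B, C, D, E, F, G, H}, which is every attribute, so {C, D, F} is a candidate key.
Any other superkey properly contains one of these, so there are no further candidate keys.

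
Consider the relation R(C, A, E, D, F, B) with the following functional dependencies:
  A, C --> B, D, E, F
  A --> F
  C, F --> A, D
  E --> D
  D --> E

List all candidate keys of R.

{A, C}, {C, F}

Attributes never on any right-hand side: {C} — every candidate key must contain it.
Closure of {A, C} is {A, B, C, D, E, F}, the whole schema; {A, C} is a candidate key.
Closure of {C, F} is {A, B, C, D, E, F}, the whole schema; {C, F} is a candidate key.
Any other superkey properly contains one of these, so there are no further candidate keys.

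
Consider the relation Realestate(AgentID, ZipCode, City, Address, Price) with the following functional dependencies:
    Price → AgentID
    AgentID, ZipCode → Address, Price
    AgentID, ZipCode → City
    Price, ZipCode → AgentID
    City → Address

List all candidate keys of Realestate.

{AgentID, ZipCode}, {Price, ZipCode}

{ZipCode} never appears on the right of any FD, so every key must include it.
{AgentID, ZipCode}⁺ = {Address, AgentID, City, Price, ZipCode}, which is every attribute, so {AgentID, ZipCode} is a candidate key.
{Price, ZipCode}⁺ = {Address, AgentID, City, Price, ZipCode}, which is every attribute, so {Price, ZipCode} is a candidate key.
Any other superkey properly contains one of these, so there are no further candidate keys.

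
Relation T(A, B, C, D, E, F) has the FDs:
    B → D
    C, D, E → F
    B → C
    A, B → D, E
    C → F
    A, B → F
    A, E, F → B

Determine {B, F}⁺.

Start with {B, F}.
B → D applies; add {D} → now {B, D, F}.
B → C applies; add {C} → now {B, C, D, F}.
No further FD applies.

{B, C, D, F}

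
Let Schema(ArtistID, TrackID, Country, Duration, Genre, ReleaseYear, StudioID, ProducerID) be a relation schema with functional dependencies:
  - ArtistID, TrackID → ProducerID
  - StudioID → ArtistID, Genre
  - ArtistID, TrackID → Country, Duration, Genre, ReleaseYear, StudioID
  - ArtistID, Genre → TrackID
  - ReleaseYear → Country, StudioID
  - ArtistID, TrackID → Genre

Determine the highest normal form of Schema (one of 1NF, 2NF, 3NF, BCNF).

BCNF

Candidate keys: {ArtistID, Genre}, {ArtistID, TrackID}, {ReleaseYear}, {StudioID}. Prime attributes: {ArtistID, Genre, ReleaseYear, StudioID, TrackID}.
The left-hand side of every FD is a superkey, so BCNF is satisfied.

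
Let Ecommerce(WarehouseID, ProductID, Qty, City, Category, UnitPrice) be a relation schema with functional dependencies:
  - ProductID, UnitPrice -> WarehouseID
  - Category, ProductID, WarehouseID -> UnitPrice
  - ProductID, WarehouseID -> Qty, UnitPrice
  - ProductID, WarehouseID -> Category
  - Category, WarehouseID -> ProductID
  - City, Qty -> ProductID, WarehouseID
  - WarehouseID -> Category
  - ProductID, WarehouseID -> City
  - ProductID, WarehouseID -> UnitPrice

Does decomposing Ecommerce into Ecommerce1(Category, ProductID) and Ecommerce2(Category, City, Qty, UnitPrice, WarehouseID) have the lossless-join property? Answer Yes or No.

No

The shared attributes are {Category} and {Category}⁺ = {Category}.
The closure covers neither Ecommerce1 nor Ecommerce2 entirely; the join is not lossless.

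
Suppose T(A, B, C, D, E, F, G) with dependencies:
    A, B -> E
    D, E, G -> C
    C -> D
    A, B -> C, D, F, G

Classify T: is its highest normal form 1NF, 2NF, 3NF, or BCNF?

Candidate key: {A, B}. Prime attributes: {A, B}.
For D, E, G -> C we have {D, E, G}⁺ = {C, D, E, G}; {D, E, G} is not a superkey, so BCNF fails.
D, E, G -> C has non-prime {C} on the right and a non-superkey on the left, so 3NF fails.
Checking every proper subset of each key, none determines a non-prime attribute — 2NF is satisfied.

2NF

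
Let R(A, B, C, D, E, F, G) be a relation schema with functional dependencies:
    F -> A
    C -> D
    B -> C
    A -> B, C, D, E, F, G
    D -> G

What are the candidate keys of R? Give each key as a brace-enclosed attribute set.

Closure of {A} is {A, B, C, D, E, F, G}, the whole schema; {A} is a candidate key.
Closure of {F} is {A, B, C, D, E, F, G}, the whole schema; {F} is a candidate key.
No proper subset of any of these is a key, and no other minimal superkey exists.

{A}, {F}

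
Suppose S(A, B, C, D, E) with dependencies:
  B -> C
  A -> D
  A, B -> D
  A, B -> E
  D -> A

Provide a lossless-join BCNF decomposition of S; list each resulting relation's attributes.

{A, B, E}; {A, D}; {B, C}

Candidate keys of the original relation: {A, B}, {B, D}.
{A, B, C, D, E}: {B} determines {B, C} here but is not a superkey — split on B -> C, giving {B, C} and {A, B, D, E}.
{B, C}: every determinant is a superkey — BCNF.
{A, B, D, E}: {A} determines {A, D} here but is not a superkey — split on A -> D, giving {A, D} and {A, B, E}.
{A, D}: every determinant is a superkey — BCNF.
{A, B, E}: every determinant is a superkey — BCNF.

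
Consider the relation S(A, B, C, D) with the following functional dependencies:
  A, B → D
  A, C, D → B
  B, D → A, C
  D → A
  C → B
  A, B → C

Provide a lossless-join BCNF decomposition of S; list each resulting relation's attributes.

{A, D}; {B, C}; {C, D}

Candidate keys of the original relation: {A, B}, {A, C}, {B, D}, {C, D}.
In {A, B, C, D}, {D} is not a superkey ({D}⁺ restricted to this set is {A, D}), so split on D → A into {A, D} and {B, C, D}.
{A, D} is in BCNF.
In {B, C, D}, {C} is not a superkey ({C}⁺ restricted to this set is {B, C}), so split on C → B into {B, C} and {C, D}.
{B, C} is in BCNF.
{C, D} is in BCNF.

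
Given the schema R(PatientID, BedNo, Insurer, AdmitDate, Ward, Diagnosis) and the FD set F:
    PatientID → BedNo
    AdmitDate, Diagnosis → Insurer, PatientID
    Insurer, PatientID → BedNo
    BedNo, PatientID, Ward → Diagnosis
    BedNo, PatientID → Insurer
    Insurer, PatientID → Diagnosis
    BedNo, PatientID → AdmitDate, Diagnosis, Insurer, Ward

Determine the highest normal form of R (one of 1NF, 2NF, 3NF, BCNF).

BCNF

Candidate keys: {AdmitDate, Diagnosis}, {PatientID}. Prime attributes: {AdmitDate, Diagnosis, PatientID}.
The left-hand side of every FD is a superkey, so BCNF is satisfied.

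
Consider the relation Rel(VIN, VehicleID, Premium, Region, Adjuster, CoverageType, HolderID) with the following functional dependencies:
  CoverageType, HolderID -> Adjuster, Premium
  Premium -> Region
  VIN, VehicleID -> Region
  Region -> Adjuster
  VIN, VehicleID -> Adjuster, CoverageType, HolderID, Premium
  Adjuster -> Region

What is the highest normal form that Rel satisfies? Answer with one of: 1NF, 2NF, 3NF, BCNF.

Candidate key: {VIN, VehicleID}. Prime attributes: {VIN, VehicleID}.
For CoverageType, HolderID -> Adjuster, Premium we have {CoverageType, HolderID}⁺ = {Adjuster, CoverageType, HolderID, Premium, Region}; {CoverageType, HolderID} is not a superkey, so BCNF fails.
CoverageType, HolderID -> Adjuster, Premium has non-prime {Adjuster, Premium} on the right and a non-superkey on the left, so 3NF fails.
Checking every proper subset of each key, none determines a non-prime attribute — 2NF is satisfied.

2NF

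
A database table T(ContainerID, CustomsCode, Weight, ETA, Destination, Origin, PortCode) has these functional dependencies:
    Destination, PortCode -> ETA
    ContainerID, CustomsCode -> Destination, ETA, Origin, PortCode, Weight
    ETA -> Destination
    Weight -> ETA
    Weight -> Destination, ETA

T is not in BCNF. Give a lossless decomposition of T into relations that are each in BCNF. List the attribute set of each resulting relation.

Candidate key of the original relation: {ContainerID, CustomsCode}.
In {ContainerID, CustomsCode, Destination, ETA, Origin, PortCode, Weight}, {Destination, PortCode} is not a superkey ({Destination, PortCode}⁺ restricted to this set is {Destination, ETA, PortCode}), so split on Destination, PortCode -> ETA into {Destination, ETA, PortCode} and {ContainerID, CustomsCode, Destination, Origin, PortCode, Weight}.
In {Destination, ETA, PortCode}, {ETA} is not a superkey ({ETA}⁺ restricted to this set is {Destination, ETA}), so split on ETA -> Destination into {Destination, ETA} and {ETA, PortCode}.
{Destination, ETA}: every determinant is a superkey — BCNF.
{ETA, PortCode}: every determinant is a superkey — BCNF.
In {ContainerID, CustomsCode, Destination, Origin, PortCode, Weight}, {Weight} is not a superkey ({Weight}⁺ restricted to this set is {Destination, Weight}), so split on Weight -> Destination into {Destination, Weight} and {ContainerID, CustomsCode, Origin, PortCode, Weight}.
{Destination, Weight}: every determinant is a superkey — BCNF.
{ContainerID, CustomsCode, Origin, PortCode, Weight}: every determinant is a superkey — BCNF.

{ContainerID, CustomsCode, Origin, PortCode, Weight}; {Destination, ETA}; {Destination, Weight}; {ETA, PortCode}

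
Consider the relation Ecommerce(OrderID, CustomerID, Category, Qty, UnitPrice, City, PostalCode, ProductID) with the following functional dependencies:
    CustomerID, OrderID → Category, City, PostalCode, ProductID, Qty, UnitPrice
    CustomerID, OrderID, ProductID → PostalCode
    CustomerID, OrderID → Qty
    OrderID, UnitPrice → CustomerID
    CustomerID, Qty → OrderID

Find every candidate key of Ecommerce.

{CustomerID, OrderID}, {CustomerID, Qty}, {OrderID, UnitPrice}

{CustomerID, OrderID}⁺ = {Category, City, CustomerID, OrderID, PostalCode, ProductID, Qty, UnitPrice} — all of the relation — so {CustomerID, OrderID} is a candidate key.
{CustomerID, Qty}⁺ = {Category, City, CustomerID, OrderID, PostalCode, ProductID, Qty, UnitPrice} — all of the relation — so {CustomerID, Qty} is a candidate key.
{OrderID, UnitPrice}⁺ = {Category, City, CustomerID, OrderID, PostalCode, ProductID, Qty, UnitPrice} — all of the relation — so {OrderID, UnitPrice} is a candidate key.
No proper subset of any of these is a key, and no other minimal superkey exists.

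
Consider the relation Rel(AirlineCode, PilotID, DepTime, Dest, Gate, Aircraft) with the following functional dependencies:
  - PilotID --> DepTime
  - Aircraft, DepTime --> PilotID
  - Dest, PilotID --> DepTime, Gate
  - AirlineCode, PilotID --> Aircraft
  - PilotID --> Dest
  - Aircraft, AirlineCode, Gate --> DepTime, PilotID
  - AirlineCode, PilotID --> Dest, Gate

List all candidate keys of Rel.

{AirlineCode} never appears on the right of any FD, so every key must include it.
{AirlineCode, PilotID}⁺ = {Aircraft, AirlineCode, DepTime, Dest, Gate, PilotID} — all of the relation — so {AirlineCode, PilotID} is a candidate key.
{Aircraft, AirlineCode, DepTime}⁺ = {Aircraft, AirlineCode, DepTime, Dest, Gate, PilotID} — all of the relation — so {Aircraft, AirlineCode, DepTime} is a candidate key.
{Aircraft, AirlineCode, Gate}⁺ = {Aircraft, AirlineCode, DepTime, Dest, Gate, PilotID} — all of the relation — so {Aircraft, AirlineCode, Gate} is a candidate key.
Any other superkey properly contains one of these, so there are no further candidate keys.

{Aircraft, AirlineCode, DepTime}, {Aircraft, AirlineCode, Gate}, {AirlineCode, PilotID}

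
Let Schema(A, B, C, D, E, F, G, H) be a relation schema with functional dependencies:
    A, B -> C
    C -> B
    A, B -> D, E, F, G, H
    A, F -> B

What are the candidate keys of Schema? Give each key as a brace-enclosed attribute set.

{A, B}, {A, C}, {A, F}

Attributes never on any right-hand side: {A} — every candidate key must contain it.
{A, B}⁺ = {A, B, C, D, E, F, G, H} — all of the relation — so {A, B} is a candidate key.
{A, C}⁺ = {A, B, C, D, E, F, G, H} — all of the relation — so {A, C} is a candidate key.
{A, F}⁺ = {A, B, C, D, E, F, G, H} — all of the relation — so {A, F} is a candidate key.
No proper subset of any of these is a key, and no other minimal superkey exists.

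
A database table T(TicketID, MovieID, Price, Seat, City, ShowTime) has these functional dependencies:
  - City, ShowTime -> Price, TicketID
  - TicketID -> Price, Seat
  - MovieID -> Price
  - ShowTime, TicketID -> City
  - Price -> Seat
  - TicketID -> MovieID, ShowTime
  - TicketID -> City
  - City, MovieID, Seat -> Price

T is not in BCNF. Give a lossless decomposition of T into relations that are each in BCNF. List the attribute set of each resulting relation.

Candidate keys of the original relation: {City, ShowTime}, {TicketID}.
In {City, MovieID, Price, Seat, ShowTime, TicketID}, {MovieID} is not a superkey ({MovieID}⁺ restricted to this set is {MovieID, Price, Seat}), so split on MovieID -> Price, Seat into {MovieID, Price, Seat} and {City, MovieID, ShowTime, TicketID}.
In {MovieID, Price, Seat}, {Price} is not a superkey ({Price}⁺ restricted to this set is {Price, Seat}), so split on Price -> Seat into {Price, Seat} and {MovieID, Price}.
{Price, Seat} has no BCNF violation.
{MovieID, Price} has no BCNF violation.
{City, MovieID, ShowTime, TicketID} has no BCNF violation.

{City, MovieID, ShowTime, TicketID}; {MovieID, Price}; {Price, Seat}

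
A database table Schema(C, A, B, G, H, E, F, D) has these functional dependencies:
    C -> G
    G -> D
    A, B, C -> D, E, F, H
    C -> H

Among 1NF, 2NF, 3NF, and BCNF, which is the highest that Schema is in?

1NF

Candidate key: {A, B, C}. Prime attributes: {A, B, C}.
C -> G breaks BCNF: {C}⁺ = {C, D, G, H}, so {C} is not a superkey.
Because {G} is non-prime and the left side of C -> G is not a superkey, the relation is not in 3NF.
The proper key subset {C} of {A, B, C} determines non-prime {D, G, H}, so the relation is not even in 2NF.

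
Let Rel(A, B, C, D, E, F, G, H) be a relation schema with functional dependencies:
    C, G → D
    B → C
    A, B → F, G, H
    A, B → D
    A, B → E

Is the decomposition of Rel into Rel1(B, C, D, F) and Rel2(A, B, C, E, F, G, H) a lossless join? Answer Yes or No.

No

Common attributes: {B, C, F}; their closure is {B, C, F}.
Neither Rel1 nor Rel2 is contained in that closure, so the decomposition is lossy.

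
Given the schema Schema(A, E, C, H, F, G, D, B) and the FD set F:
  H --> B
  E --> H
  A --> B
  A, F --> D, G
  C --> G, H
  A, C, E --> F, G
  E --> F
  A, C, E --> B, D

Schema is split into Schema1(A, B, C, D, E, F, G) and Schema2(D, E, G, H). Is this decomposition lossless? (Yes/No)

Yes

Schema1 ∩ Schema2 = {D, E, G}; its closure under F is {B, D, E, F, G, H}.
Schema2 is contained in that closure, so Schema1 ∩ Schema2 --> Schema2 holds and the join is lossless.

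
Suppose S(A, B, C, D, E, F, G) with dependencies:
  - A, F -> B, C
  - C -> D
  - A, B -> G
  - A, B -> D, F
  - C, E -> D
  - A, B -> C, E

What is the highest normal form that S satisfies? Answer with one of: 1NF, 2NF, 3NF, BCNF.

Candidate keys: {A, B}, {A, F}. Prime attributes: {A, B, F}.
C -> D breaks BCNF: {C}⁺ = {C, D}, so {C} is not a superkey.
C -> D has non-prime {D} on the right and a non-superkey on the left, so 3NF fails.
No non-prime attribute depends on a proper subset of any candidate key, so 2NF holds.

2NF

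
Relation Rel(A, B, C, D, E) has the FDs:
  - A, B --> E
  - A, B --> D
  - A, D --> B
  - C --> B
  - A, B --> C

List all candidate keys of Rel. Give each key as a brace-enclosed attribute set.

{A, B}, {A, C}, {A, D}

No FD produces {A}, so it must be in every candidate key.
{A, B} is a candidate key since {A, B}⁺ = {A, B, C, D, E} covers every attribute.
{A, C} is a candidate key since {A, C}⁺ = {A, B, C, D, E} covers every attribute.
{A, D} is a candidate key since {A, D}⁺ = {A, B, C, D, E} covers every attribute.
Any other superkey properly contains one of these, so there are no further candidate keys.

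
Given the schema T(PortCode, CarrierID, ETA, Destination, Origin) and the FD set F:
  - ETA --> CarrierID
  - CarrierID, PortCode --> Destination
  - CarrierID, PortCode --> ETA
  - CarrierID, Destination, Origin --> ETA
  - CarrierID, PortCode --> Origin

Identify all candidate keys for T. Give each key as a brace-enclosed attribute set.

{PortCode} never appears on the right of any FD, so every key must include it.
{CarrierID, PortCode}⁺ = {CarrierID, Destination, ETA, Origin, PortCode} — all of the relation — so {CarrierID, PortCode} is a candidate key.
{ETA, PortCode}⁺ = {CarrierID, Destination, ETA, Origin, PortCode} — all of the relation — so {ETA, PortCode} is a candidate key.
Any other superkey properly contains one of these, so there are no further candidate keys.

{CarrierID, PortCode}, {ETA, PortCode}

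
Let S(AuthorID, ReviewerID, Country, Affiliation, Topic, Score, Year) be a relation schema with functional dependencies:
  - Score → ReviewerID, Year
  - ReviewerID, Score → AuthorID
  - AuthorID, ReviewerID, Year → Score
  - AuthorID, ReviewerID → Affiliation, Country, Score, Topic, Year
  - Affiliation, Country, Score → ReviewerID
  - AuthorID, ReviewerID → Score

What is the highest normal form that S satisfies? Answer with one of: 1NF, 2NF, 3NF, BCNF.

BCNF

Candidate keys: {AuthorID, ReviewerID}, {Score}. Prime attributes: {AuthorID, ReviewerID, Score}.
Each dependency's left side is a superkey — BCNF holds.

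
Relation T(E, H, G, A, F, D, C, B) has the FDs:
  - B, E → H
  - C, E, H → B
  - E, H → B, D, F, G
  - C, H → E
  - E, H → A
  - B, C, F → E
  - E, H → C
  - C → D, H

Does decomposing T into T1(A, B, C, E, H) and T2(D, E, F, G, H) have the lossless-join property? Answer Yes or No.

Common attributes: {E, H}; their closure is {A, B, C, D, E, F, G, H}.
Since T1 ⊆ {A, B, C, D, E, F, G, H}, the intersection is a superkey of T1; the decomposition is lossless.

Yes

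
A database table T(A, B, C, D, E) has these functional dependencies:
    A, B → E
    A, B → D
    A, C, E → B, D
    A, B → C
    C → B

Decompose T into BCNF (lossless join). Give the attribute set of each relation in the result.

Candidate keys of the original relation: {A, B}, {A, C}.
Within {A, B, C, D, E}: {C}⁺ ∩ {A, B, C, D, E} = {B, C}, not the whole set, so C → B violates BCNF; decompose into {B, C} and {A, C, D, E}.
{B, C} has no BCNF violation.
{A, C, D, E} has no BCNF violation.

{A, C, D, E}; {B, C}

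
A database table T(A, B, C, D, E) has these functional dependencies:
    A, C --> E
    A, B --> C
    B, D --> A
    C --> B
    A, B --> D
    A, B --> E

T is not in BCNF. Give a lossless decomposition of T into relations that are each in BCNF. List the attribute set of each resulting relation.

{A, C, D, E}; {B, C}

Candidate keys of the original relation: {A, B}, {A, C}, {B, D}, {C, D}.
Within {A, B, C, D, E}: {C}⁺ ∩ {A, B, C, D, E} = {B, C}, not the whole set, so C --> B violates BCNF; decompose into {B, C} and {A, C, D, E}.
{B, C}: every determinant is a superkey — BCNF.
{A, C, D, E}: every determinant is a superkey — BCNF.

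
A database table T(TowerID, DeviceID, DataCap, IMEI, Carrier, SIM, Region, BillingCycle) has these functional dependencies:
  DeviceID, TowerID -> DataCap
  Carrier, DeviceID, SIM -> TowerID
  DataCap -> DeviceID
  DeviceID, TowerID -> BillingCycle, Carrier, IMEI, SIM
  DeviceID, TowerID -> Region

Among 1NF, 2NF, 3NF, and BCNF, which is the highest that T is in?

3NF

Candidate keys: {Carrier, DataCap, SIM}, {Carrier, DeviceID, SIM}, {DataCap, TowerID}, {DeviceID, TowerID}. Prime attributes: {Carrier, DataCap, DeviceID, SIM, TowerID}.
DataCap -> DeviceID: {DataCap}⁺ = {DataCap, DeviceID}, which is not all of the attributes, so the left side is not a superkey — BCNF is violated.
Since {DeviceID} ⊆ prime attributes and every other non-superkey FD also has a prime right side, the schema is in 3NF.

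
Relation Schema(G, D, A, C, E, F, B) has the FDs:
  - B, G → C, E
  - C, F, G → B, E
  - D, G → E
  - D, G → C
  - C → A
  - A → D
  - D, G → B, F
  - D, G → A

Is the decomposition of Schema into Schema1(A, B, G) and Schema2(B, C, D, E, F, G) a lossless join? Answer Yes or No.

Yes

Schema1 ∩ Schema2 = {B, G}; its closure under F is {A, B, C, D, E, F, G}.
This includes all of Schema1, so the common attributes are a superkey of Schema1 — the join is lossless.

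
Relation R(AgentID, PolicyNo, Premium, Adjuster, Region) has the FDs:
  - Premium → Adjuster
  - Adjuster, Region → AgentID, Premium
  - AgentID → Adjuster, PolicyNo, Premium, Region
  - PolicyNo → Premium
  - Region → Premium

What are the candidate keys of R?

{AgentID} is a candidate key since {AgentID}⁺ = {Adjuster, AgentID, PolicyNo, Premium, Region} covers every attribute.
{Region} is a candidate key since {Region}⁺ = {Adjuster, AgentID, PolicyNo, Premium, Region} covers every attribute.
These are minimal and exhaustive — every other superkey contains one of them.

{AgentID}, {Region}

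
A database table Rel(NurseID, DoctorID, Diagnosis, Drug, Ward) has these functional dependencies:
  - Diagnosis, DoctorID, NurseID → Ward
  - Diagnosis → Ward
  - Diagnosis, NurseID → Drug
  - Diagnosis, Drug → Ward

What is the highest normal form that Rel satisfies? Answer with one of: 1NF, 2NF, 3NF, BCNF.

Candidate key: {Diagnosis, DoctorID, NurseID}. Prime attributes: {Diagnosis, DoctorID, NurseID}.
Diagnosis → Ward: {Diagnosis}⁺ = {Diagnosis, Ward}, which is not all of the attributes, so the left side is not a superkey — BCNF is violated.
Because {Ward} is non-prime and the left side of Diagnosis → Ward is not a superkey, the relation is not in 3NF.
Since {Diagnosis} ⊂ {Diagnosis, DoctorID, NurseID} and {Diagnosis}⁺ ⊇ {Ward} with {Ward} non-prime, there is a partial dependency; 2NF fails.

1NF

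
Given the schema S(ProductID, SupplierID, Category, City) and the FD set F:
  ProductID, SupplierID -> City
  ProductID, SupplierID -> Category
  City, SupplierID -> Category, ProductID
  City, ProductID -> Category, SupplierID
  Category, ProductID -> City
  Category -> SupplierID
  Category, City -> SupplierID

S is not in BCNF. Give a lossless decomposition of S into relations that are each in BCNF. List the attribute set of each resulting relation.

{Category, City, ProductID}; {Category, SupplierID}

Candidate keys of the original relation: {Category, City}, {Category, ProductID}, {City, ProductID}, {City, SupplierID}, {ProductID, SupplierID}.
Within {Category, City, ProductID, SupplierID}: {Category}⁺ ∩ {Category, City, ProductID, SupplierID} = {Category, SupplierID}, not the whole set, so Category -> SupplierID violates BCNF; decompose into {Category, SupplierID} and {Category, City, ProductID}.
{Category, SupplierID} has no BCNF violation.
{Category, City, ProductID} has no BCNF violation.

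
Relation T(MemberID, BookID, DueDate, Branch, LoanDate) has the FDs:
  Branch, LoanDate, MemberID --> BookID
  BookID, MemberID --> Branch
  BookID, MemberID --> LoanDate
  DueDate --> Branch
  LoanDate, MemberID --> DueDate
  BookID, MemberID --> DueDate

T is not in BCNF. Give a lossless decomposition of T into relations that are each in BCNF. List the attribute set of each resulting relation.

Candidate keys of the original relation: {BookID, MemberID}, {LoanDate, MemberID}.
{BookID, Branch, DueDate, LoanDate, MemberID}: {DueDate} determines {Branch, DueDate} here but is not a superkey — split on DueDate --> Branch, giving {Branch, DueDate} and {BookID, DueDate, LoanDate, MemberID}.
{Branch, DueDate}: every determinant is a superkey — BCNF.
{BookID, DueDate, LoanDate, MemberID}: every determinant is a superkey — BCNF.

{BookID, DueDate, LoanDate, MemberID}; {Branch, DueDate}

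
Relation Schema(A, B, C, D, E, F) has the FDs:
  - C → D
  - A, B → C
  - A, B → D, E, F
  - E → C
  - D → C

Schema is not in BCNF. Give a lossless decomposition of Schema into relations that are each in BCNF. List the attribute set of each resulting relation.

{A, B, E, F}; {C, D}; {C, E}

Candidate key of the original relation: {A, B}.
Within {A, B, C, D, E, F}: {C}⁺ ∩ {A, B, C, D, E, F} = {C, D}, not the whole set, so C → D violates BCNF; decompose into {C, D} and {A, B, C, E, F}.
{C, D}: every determinant is a superkey — BCNF.
Within {A, B, C, E, F}: {E}⁺ ∩ {A, B, C, E, F} = {C, E}, not the whole set, so E → C violates BCNF; decompose into {C, E} and {A, B, E, F}.
{C, E}: every determinant is a superkey — BCNF.
{A, B, E, F}: every determinant is a superkey — BCNF.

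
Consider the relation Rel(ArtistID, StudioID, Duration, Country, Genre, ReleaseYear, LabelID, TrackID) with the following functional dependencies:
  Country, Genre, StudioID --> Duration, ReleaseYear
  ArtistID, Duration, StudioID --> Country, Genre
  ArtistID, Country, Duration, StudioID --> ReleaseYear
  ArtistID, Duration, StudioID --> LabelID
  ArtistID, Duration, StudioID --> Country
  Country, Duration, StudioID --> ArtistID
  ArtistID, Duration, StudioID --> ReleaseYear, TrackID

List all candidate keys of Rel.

{ArtistID, Duration, StudioID}, {Country, Duration, StudioID}, {Country, Genre, StudioID}

No FD produces {StudioID}, so it must be in every candidate key.
{ArtistID, Duration, StudioID}⁺ = {ArtistID, Country, Duration, Genre, LabelID, ReleaseYear, StudioID, TrackID} — all of the relation — so {ArtistID, Duration, StudioID} is a candidate key.
{Country, Duration, StudioID}⁺ = {ArtistID, Country, Duration, Genre, LabelID, ReleaseYear, StudioID, TrackID} — all of the relation — so {Country, Duration, StudioID} is a candidate key.
{Country, Genre, StudioID}⁺ = {ArtistID, Country, Duration, Genre, LabelID, ReleaseYear, StudioID, TrackID} — all of the relation — so {Country, Genre, StudioID} is a candidate key.
No proper subset of any of these is a key, and no other minimal superkey exists.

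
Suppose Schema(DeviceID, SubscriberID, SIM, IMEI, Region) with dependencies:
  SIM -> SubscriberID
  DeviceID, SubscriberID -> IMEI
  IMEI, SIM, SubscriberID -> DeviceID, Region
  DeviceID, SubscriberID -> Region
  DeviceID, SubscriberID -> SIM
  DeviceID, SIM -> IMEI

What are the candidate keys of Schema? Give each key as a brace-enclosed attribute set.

{DeviceID, SIM}⁺ = {DeviceID, IMEI, Region, SIM, SubscriberID} — all of the relation — so {DeviceID, SIM} is a candidate key.
{DeviceID, SubscriberID}⁺ = {DeviceID, IMEI, Region, SIM, SubscriberID} — all of the relation — so {DeviceID, SubscriberID} is a candidate key.
{IMEI, SIM}⁺ = {DeviceID, IMEI, Region, SIM, SubscriberID} — all of the relation — so {IMEI, SIM} is a candidate key.
Any other superkey properly contains one of these, so there are no further candidate keys.

{DeviceID, SIM}, {DeviceID, SubscriberID}, {IMEI, SIM}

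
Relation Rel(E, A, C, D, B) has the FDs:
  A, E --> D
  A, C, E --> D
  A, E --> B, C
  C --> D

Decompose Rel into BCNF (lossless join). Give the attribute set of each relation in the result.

{A, B, C, E}; {C, D}

Candidate key of the original relation: {A, E}.
{A, B, C, D, E}: {C} determines {C, D} here but is not a superkey — split on C --> D, giving {C, D} and {A, B, C, E}.
{C, D} is in BCNF.
{A, B, C, E} is in BCNF.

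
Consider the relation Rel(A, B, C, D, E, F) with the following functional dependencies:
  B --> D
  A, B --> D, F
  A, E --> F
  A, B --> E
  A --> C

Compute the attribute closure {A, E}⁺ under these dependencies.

{A, C, E, F}

Start with {A, E}.
A, E --> F applies; add {F} → now {A, E, F}.
A --> C applies; add {C} → now {A, C, E, F}.
No further FD applies.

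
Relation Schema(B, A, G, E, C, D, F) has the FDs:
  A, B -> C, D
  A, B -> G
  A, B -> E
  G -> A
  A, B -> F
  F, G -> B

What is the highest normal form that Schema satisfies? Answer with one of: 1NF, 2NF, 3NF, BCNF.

3NF

Candidate keys: {A, B}, {B, G}, {F, G}. Prime attributes: {A, B, F, G}.
G -> A breaks BCNF: {G}⁺ = {A, G}, so {G} is not a superkey.
But every attribute on its right side ({A}) is prime, and the same holds for every other non-superkey FD, so 3NF still holds.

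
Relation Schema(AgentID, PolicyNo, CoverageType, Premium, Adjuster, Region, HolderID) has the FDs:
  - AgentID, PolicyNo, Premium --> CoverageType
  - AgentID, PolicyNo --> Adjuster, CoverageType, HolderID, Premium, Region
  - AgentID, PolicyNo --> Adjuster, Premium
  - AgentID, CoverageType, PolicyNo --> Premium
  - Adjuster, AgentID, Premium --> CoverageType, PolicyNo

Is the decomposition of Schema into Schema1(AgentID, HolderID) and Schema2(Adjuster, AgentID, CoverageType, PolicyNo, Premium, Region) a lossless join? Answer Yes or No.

The shared attributes are {AgentID} and {AgentID}⁺ = {AgentID}.
Neither Schema1 nor Schema2 is contained in that closure, so the decomposition is lossy.

No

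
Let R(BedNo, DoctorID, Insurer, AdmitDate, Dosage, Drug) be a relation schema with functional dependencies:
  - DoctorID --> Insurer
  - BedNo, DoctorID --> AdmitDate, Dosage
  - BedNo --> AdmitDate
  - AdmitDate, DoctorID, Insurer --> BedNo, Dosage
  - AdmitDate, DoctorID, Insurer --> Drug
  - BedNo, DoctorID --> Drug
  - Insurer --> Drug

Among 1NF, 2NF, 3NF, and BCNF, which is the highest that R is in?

Candidate keys: {AdmitDate, DoctorID}, {BedNo, DoctorID}. Prime attributes: {AdmitDate, BedNo, DoctorID}.
DoctorID --> Insurer: {DoctorID}⁺ = {DoctorID, Drug, Insurer}, which is not all of the attributes, so the left side is not a superkey — BCNF is violated.
Because {Insurer} is non-prime and the left side of DoctorID --> Insurer is not a superkey, the relation is not in 3NF.
{DoctorID} is a proper subset of the key {AdmitDate, DoctorID}, and {DoctorID}⁺ contains the non-prime attributes {Drug, Insurer} — a partial dependency, so 2NF is violated.

1NF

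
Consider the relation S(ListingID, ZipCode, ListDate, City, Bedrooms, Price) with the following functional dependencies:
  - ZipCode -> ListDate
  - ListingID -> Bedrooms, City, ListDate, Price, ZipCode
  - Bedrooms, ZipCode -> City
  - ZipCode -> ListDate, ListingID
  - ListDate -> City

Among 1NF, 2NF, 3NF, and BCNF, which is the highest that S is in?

2NF

Candidate keys: {ListingID}, {ZipCode}. Prime attributes: {ListingID, ZipCode}.
ListDate -> City: {ListDate}⁺ = {City, ListDate}, which is not all of the attributes, so the left side is not a superkey — BCNF is violated.
Because {City} is non-prime and the left side of ListDate -> City is not a superkey, the relation is not in 3NF.
Every candidate key is a single attribute, so no partial dependency is possible; 2NF holds.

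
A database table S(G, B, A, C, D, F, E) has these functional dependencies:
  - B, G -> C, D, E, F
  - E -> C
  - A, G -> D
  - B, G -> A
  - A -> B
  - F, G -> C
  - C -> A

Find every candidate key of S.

{A, G}, {B, G}, {C, G}, {E, G}, {F, G}

No FD produces {G}, so it must be in every candidate key.
Closure of {A, G} is {A, B, C, D, E, F, G}, the whole schema; {A, G} is a candidate key.
Closure of {B, G} is {A, B, C, D, E, F, G}, the whole schema; {B, G} is a candidate key.
Closure of {C, G} is {A, B, C, D, E, F, G}, the whole schema; {C, G} is a candidate key.
Closure of {E, G} is {A, B, C, D, E, F, G}, the whole schema; {E, G} is a candidate key.
Closure of {F, G} is {A, B, C, D, E, F, G}, the whole schema; {F, G} is a candidate key.
Any other superkey properly contains one of these, so there are no further candidate keys.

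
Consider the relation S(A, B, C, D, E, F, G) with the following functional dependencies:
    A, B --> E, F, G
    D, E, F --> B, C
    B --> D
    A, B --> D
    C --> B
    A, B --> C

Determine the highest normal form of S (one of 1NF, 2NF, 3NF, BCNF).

3NF

Candidate keys: {A, B}, {A, C}, {A, D, E, F}. Prime attributes: {A, B, C, D, E, F}.
D, E, F --> B, C breaks BCNF: {D, E, F}⁺ = {B, C, D, E, F}, so {D, E, F} is not a superkey.
Its right-hand attributes {B, C} are all prime, as are those of every other non-superkey FD — the relation is in 3NF.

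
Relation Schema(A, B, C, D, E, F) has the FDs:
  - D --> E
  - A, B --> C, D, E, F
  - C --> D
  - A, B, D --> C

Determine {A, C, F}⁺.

Start with {A, C, F}.
C --> D applies; add {D} → now {A, C, D, F}.
D --> E applies; add {E} → now {A, C, D, E, F}.
No further FD applies.

{A, C, D, E, F}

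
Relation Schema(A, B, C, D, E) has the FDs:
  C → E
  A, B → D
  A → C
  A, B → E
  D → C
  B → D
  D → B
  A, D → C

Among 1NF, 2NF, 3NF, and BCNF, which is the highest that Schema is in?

1NF

Candidate keys: {A, B}, {A, D}. Prime attributes: {A, B, D}.
C → E breaks BCNF: {C}⁺ = {C, E}, so {C} is not a superkey.
C → E has non-prime {E} on the right and a non-superkey on the left, so 3NF fails.
The proper key subset {A} of {A, B} determines non-prime {C, E}, so the relation is not even in 2NF.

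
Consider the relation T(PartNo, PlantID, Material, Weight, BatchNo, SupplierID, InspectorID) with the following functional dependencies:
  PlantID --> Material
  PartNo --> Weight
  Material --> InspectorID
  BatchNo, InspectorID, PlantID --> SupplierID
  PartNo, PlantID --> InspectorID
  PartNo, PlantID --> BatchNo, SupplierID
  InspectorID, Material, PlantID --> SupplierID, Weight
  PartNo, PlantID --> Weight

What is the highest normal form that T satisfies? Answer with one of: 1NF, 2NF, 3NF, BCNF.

1NF

Candidate key: {PartNo, PlantID}. Prime attributes: {PartNo, PlantID}.
For PlantID --> Material we have {PlantID}⁺ = {InspectorID, Material, PlantID, SupplierID, Weight}; {PlantID} is not a superkey, so BCNF fails.
PlantID --> Material determines the non-prime attribute {Material} from a non-superkey — 3NF is violated.
The proper key subset {PartNo} of {PartNo, PlantID} determines non-prime {Weight}, so the relation is not even in 2NF.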